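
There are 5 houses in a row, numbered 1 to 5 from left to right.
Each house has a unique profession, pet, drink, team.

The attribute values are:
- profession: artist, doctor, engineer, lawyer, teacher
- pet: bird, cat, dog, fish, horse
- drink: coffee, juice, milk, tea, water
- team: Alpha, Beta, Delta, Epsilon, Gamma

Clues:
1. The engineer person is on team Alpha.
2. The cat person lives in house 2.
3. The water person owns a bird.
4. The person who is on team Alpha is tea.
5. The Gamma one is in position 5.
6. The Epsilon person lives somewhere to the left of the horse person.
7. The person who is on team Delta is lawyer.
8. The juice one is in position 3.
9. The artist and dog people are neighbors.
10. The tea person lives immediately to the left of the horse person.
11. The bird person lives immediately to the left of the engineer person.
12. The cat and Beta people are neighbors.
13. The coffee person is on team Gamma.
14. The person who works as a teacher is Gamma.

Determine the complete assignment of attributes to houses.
Solution:

House | Profession | Pet | Drink | Team
---------------------------------------
  1   | doctor | bird | water | Epsilon
  2   | engineer | cat | tea | Alpha
  3   | artist | horse | juice | Beta
  4   | lawyer | dog | milk | Delta
  5   | teacher | fish | coffee | Gamma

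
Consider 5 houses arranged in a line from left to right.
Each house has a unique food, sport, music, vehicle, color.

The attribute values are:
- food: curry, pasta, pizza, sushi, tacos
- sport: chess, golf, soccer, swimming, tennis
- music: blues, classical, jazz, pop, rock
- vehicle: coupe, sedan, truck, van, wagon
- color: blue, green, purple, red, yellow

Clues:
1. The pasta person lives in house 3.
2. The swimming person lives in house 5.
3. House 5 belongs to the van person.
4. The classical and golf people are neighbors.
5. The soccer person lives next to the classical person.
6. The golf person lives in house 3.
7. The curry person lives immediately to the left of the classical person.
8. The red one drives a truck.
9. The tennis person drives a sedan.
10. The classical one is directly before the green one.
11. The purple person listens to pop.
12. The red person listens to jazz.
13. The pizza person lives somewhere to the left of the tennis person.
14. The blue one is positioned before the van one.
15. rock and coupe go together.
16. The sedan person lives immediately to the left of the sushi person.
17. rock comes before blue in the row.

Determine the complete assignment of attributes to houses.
Solution:

House | Food | Sport | Music | Vehicle | Color
----------------------------------------------
  1   | curry | soccer | jazz | truck | red
  2   | pizza | chess | classical | wagon | yellow
  3   | pasta | golf | rock | coupe | green
  4   | tacos | tennis | blues | sedan | blue
  5   | sushi | swimming | pop | van | purple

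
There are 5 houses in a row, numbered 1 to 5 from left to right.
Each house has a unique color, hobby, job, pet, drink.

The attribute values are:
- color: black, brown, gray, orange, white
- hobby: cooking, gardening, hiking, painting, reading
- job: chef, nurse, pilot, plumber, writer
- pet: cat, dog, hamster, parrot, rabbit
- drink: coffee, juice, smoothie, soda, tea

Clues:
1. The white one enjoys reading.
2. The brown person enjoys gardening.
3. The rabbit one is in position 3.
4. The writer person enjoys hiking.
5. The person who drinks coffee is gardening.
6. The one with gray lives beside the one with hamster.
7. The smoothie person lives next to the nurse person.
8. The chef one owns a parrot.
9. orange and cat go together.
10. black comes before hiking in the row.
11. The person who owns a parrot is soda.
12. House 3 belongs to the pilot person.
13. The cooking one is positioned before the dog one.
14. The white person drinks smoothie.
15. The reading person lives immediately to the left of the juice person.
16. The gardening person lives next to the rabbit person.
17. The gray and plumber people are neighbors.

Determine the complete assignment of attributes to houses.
Solution:

House | Color | Hobby | Job | Pet | Drink
-----------------------------------------
  1   | gray | cooking | chef | parrot | soda
  2   | brown | gardening | plumber | hamster | coffee
  3   | white | reading | pilot | rabbit | smoothie
  4   | black | painting | nurse | dog | juice
  5   | orange | hiking | writer | cat | tea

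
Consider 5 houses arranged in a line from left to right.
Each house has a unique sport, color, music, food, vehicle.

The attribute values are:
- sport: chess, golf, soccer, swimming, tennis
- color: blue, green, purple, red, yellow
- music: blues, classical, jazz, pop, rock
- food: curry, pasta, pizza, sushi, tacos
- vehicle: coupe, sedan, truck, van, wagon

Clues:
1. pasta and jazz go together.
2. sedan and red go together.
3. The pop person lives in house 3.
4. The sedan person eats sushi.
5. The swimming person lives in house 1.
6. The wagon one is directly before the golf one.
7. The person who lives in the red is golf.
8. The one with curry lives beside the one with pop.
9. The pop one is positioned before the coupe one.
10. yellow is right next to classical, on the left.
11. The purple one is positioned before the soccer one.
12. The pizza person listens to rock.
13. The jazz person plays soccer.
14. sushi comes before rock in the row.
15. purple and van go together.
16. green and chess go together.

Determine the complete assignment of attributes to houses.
Solution:

House | Sport | Color | Music | Food | Vehicle
----------------------------------------------
  1   | swimming | yellow | blues | tacos | truck
  2   | chess | green | classical | curry | wagon
  3   | golf | red | pop | sushi | sedan
  4   | tennis | purple | rock | pizza | van
  5   | soccer | blue | jazz | pasta | coupe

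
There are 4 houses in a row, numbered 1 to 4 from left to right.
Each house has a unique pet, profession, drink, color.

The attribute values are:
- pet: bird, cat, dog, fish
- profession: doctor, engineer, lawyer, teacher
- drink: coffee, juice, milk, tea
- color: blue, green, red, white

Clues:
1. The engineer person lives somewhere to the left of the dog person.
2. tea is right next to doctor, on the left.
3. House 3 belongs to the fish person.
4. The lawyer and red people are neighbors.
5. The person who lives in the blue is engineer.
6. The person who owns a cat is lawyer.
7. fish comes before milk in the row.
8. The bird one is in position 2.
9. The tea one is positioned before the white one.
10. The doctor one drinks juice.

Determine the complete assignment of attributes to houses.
Solution:

House | Pet | Profession | Drink | Color
----------------------------------------
  1   | cat | lawyer | tea | green
  2   | bird | doctor | juice | red
  3   | fish | engineer | coffee | blue
  4   | dog | teacher | milk | white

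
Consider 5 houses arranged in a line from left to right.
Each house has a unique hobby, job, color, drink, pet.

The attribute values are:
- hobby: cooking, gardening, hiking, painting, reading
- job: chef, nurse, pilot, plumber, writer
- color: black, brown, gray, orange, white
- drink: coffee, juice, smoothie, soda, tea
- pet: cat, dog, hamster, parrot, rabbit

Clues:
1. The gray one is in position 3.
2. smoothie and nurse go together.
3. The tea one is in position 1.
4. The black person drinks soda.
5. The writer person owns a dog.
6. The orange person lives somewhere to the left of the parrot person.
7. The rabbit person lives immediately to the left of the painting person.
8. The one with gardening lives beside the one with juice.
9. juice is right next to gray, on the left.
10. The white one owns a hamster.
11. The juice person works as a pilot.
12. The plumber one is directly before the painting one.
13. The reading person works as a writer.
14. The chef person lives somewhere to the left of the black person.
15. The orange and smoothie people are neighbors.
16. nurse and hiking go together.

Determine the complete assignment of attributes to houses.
Solution:

House | Hobby | Job | Color | Drink | Pet
-----------------------------------------
  1   | gardening | plumber | brown | tea | rabbit
  2   | painting | pilot | orange | juice | cat
  3   | hiking | nurse | gray | smoothie | parrot
  4   | cooking | chef | white | coffee | hamster
  5   | reading | writer | black | soda | dog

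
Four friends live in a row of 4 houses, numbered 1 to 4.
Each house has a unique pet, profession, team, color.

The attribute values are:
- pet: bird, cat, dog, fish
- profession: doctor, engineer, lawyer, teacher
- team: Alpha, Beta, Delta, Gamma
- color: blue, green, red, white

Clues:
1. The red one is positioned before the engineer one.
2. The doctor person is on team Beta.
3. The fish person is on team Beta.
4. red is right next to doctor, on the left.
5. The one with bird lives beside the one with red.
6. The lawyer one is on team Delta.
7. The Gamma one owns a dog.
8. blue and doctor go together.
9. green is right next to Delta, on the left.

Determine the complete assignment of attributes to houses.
Solution:

House | Pet | Profession | Team | Color
---------------------------------------
  1   | bird | teacher | Alpha | green
  2   | cat | lawyer | Delta | red
  3   | fish | doctor | Beta | blue
  4   | dog | engineer | Gamma | white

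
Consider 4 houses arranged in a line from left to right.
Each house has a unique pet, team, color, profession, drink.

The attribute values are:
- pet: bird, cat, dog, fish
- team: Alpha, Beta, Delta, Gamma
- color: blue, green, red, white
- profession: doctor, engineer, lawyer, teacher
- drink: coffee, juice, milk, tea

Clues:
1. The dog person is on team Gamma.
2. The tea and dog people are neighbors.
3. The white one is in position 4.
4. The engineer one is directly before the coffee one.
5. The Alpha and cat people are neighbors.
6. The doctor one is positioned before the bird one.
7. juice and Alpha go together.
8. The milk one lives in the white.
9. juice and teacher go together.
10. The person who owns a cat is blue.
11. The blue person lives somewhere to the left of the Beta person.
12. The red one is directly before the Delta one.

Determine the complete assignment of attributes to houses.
Solution:

House | Pet | Team | Color | Profession | Drink
-----------------------------------------------
  1   | fish | Alpha | red | teacher | juice
  2   | cat | Delta | blue | engineer | tea
  3   | dog | Gamma | green | doctor | coffee
  4   | bird | Beta | white | lawyer | milk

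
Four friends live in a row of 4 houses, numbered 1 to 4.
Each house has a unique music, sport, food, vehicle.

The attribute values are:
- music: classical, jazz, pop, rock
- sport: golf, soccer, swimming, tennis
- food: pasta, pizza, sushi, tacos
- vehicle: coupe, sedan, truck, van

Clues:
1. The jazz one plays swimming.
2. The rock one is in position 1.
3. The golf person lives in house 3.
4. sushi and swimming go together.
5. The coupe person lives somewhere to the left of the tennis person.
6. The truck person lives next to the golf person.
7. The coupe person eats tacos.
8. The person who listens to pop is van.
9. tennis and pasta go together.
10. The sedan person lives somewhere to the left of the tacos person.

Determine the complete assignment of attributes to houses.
Solution:

House | Music | Sport | Food | Vehicle
--------------------------------------
  1   | rock | soccer | pizza | sedan
  2   | jazz | swimming | sushi | truck
  3   | classical | golf | tacos | coupe
  4   | pop | tennis | pasta | van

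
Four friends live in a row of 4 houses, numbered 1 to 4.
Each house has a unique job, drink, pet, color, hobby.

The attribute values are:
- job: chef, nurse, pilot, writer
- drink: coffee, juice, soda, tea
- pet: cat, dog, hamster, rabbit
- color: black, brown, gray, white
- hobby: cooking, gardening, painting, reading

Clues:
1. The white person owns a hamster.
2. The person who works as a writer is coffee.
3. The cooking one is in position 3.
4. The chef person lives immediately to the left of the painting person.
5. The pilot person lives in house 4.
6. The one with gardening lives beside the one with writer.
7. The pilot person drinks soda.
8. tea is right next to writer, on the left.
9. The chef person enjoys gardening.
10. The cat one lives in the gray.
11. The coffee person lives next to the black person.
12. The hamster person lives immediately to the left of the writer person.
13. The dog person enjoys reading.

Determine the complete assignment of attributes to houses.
Solution:

House | Job | Drink | Pet | Color | Hobby
-----------------------------------------
  1   | chef | tea | hamster | white | gardening
  2   | writer | coffee | cat | gray | painting
  3   | nurse | juice | rabbit | black | cooking
  4   | pilot | soda | dog | brown | reading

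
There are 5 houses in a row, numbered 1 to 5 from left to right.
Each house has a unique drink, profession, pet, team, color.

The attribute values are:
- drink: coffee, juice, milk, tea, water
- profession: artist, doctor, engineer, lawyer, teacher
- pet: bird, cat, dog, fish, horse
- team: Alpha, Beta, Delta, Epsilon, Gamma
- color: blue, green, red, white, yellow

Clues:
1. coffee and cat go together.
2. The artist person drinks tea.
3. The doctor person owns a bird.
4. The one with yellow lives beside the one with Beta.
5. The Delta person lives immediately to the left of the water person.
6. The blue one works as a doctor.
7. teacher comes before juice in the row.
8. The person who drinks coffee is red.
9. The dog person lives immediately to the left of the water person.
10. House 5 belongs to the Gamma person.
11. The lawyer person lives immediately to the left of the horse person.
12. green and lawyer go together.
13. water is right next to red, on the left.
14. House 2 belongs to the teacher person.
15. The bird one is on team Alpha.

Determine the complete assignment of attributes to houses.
Solution:

House | Drink | Profession | Pet | Team | Color
-----------------------------------------------
  1   | milk | lawyer | dog | Delta | green
  2   | water | teacher | horse | Epsilon | yellow
  3   | coffee | engineer | cat | Beta | red
  4   | juice | doctor | bird | Alpha | blue
  5   | tea | artist | fish | Gamma | white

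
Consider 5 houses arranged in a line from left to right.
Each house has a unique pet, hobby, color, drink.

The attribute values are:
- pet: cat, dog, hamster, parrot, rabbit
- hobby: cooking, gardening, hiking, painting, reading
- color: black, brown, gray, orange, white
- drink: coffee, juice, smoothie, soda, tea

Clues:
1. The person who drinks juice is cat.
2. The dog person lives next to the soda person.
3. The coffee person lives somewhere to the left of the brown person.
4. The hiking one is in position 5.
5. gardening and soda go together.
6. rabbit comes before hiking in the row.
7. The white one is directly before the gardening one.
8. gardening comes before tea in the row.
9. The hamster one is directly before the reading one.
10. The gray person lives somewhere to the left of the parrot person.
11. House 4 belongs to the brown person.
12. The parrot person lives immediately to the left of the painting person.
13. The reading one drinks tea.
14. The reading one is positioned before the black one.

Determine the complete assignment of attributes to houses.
Solution:

House | Pet | Hobby | Color | Drink
-----------------------------------
  1   | dog | cooking | white | coffee
  2   | hamster | gardening | gray | soda
  3   | parrot | reading | orange | tea
  4   | rabbit | painting | brown | smoothie
  5   | cat | hiking | black | juice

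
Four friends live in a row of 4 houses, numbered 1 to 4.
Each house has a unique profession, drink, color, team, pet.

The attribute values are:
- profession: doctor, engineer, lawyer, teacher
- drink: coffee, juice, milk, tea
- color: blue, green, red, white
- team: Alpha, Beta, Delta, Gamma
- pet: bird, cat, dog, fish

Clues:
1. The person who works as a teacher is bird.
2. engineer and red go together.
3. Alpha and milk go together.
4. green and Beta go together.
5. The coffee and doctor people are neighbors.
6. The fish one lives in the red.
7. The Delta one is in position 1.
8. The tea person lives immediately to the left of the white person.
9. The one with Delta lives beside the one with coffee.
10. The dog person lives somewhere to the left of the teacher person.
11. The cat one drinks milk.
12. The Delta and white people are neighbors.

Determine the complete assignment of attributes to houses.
Solution:

House | Profession | Drink | Color | Team | Pet
-----------------------------------------------
  1   | engineer | tea | red | Delta | fish
  2   | lawyer | coffee | white | Gamma | dog
  3   | doctor | milk | blue | Alpha | cat
  4   | teacher | juice | green | Beta | bird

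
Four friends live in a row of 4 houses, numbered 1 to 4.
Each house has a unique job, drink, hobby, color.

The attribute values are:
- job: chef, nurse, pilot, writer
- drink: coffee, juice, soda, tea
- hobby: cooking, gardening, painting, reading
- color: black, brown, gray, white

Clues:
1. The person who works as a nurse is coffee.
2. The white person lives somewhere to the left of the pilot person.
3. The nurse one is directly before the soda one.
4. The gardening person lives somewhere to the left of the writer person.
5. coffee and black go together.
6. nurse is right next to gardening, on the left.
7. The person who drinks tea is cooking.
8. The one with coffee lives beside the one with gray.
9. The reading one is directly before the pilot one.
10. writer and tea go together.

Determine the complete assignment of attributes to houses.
Solution:

House | Job | Drink | Hobby | Color
-----------------------------------
  1   | chef | juice | painting | white
  2   | nurse | coffee | reading | black
  3   | pilot | soda | gardening | gray
  4   | writer | tea | cooking | brown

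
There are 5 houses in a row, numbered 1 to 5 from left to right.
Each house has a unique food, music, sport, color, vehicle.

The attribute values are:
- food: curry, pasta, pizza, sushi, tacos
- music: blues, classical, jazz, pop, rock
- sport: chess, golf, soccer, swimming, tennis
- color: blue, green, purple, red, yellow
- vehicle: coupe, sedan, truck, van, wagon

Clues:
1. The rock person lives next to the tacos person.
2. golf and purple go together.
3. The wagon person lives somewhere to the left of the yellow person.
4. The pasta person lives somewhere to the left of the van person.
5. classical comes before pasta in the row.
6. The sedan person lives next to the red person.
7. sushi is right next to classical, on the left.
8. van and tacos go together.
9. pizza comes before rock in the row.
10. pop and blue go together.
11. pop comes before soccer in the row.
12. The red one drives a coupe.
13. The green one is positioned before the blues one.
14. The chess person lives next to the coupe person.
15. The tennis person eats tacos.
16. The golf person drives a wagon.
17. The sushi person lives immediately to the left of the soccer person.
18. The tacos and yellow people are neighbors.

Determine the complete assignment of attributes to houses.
Solution:

House | Food | Music | Sport | Color | Vehicle
----------------------------------------------
  1   | sushi | pop | chess | blue | sedan
  2   | pizza | classical | soccer | red | coupe
  3   | pasta | rock | golf | purple | wagon
  4   | tacos | jazz | tennis | green | van
  5   | curry | blues | swimming | yellow | truck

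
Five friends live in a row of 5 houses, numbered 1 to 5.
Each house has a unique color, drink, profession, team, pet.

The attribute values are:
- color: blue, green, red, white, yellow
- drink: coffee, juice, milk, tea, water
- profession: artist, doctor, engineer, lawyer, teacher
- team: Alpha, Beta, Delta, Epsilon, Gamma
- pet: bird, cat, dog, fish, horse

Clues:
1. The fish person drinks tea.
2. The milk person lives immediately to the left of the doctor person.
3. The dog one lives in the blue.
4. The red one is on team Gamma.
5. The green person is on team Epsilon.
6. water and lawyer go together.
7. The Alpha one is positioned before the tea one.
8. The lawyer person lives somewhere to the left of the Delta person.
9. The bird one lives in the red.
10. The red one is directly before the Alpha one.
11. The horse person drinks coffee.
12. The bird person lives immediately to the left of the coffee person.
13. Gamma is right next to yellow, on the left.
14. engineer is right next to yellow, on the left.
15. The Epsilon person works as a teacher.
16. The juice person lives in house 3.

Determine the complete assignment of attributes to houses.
Solution:

House | Color | Drink | Profession | Team | Pet
-----------------------------------------------
  1   | red | milk | engineer | Gamma | bird
  2   | yellow | coffee | doctor | Alpha | horse
  3   | green | juice | teacher | Epsilon | cat
  4   | blue | water | lawyer | Beta | dog
  5   | white | tea | artist | Delta | fish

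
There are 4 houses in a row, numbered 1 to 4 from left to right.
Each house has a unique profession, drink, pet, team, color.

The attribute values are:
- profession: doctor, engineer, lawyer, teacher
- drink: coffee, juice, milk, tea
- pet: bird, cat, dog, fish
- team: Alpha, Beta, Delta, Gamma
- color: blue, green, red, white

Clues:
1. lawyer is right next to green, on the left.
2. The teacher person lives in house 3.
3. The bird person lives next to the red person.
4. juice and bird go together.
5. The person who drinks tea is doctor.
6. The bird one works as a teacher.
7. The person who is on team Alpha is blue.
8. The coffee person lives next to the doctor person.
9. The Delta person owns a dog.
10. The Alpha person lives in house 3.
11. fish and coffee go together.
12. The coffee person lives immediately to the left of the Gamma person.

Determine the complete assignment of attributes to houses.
Solution:

House | Profession | Drink | Pet | Team | Color
-----------------------------------------------
  1   | lawyer | coffee | fish | Beta | white
  2   | doctor | tea | cat | Gamma | green
  3   | teacher | juice | bird | Alpha | blue
  4   | engineer | milk | dog | Delta | red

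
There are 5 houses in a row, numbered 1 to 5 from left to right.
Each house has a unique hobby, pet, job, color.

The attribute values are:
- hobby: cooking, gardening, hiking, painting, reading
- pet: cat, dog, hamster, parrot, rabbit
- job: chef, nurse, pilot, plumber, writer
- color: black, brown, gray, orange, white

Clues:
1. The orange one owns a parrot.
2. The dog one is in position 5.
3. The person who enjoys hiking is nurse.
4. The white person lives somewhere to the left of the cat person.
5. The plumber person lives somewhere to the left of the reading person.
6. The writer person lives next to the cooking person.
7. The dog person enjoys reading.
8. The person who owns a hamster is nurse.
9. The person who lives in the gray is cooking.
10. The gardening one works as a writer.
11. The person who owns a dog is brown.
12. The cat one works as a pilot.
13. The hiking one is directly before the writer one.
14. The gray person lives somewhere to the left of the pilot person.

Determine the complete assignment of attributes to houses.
Solution:

House | Hobby | Pet | Job | Color
---------------------------------
  1   | hiking | hamster | nurse | white
  2   | gardening | parrot | writer | orange
  3   | cooking | rabbit | plumber | gray
  4   | painting | cat | pilot | black
  5   | reading | dog | chef | brown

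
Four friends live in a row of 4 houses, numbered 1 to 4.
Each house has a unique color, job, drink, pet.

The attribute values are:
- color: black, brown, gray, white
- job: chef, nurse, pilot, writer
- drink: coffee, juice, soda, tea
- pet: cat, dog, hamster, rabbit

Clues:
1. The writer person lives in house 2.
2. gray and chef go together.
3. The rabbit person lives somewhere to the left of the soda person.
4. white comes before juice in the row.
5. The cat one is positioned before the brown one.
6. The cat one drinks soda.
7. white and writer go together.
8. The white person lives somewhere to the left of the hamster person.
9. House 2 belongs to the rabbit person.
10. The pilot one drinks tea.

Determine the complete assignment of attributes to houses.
Solution:

House | Color | Job | Drink | Pet
---------------------------------
  1   | black | pilot | tea | dog
  2   | white | writer | coffee | rabbit
  3   | gray | chef | soda | cat
  4   | brown | nurse | juice | hamster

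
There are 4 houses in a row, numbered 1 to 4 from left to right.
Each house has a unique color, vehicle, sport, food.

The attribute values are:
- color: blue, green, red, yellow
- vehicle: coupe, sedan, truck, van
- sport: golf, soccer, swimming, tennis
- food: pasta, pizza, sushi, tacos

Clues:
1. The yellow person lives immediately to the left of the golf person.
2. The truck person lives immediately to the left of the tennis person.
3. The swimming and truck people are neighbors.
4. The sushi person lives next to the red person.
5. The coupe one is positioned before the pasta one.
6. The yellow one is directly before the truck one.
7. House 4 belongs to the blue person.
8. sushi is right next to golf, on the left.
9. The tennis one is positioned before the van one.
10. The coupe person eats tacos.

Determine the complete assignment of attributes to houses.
Solution:

House | Color | Vehicle | Sport | Food
--------------------------------------
  1   | yellow | sedan | swimming | sushi
  2   | red | truck | golf | pizza
  3   | green | coupe | tennis | tacos
  4   | blue | van | soccer | pasta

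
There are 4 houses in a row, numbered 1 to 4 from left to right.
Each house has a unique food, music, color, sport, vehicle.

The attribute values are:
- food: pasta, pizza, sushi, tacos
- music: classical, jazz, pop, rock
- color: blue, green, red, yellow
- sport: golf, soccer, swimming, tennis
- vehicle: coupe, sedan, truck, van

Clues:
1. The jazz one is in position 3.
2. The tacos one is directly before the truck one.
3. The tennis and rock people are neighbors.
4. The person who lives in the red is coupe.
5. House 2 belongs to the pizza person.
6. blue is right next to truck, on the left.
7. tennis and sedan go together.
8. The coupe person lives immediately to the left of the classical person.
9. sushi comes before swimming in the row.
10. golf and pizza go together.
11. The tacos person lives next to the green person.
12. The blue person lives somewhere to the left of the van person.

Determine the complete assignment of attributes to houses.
Solution:

House | Food | Music | Color | Sport | Vehicle
----------------------------------------------
  1   | tacos | pop | blue | tennis | sedan
  2   | pizza | rock | green | golf | truck
  3   | sushi | jazz | red | soccer | coupe
  4   | pasta | classical | yellow | swimming | van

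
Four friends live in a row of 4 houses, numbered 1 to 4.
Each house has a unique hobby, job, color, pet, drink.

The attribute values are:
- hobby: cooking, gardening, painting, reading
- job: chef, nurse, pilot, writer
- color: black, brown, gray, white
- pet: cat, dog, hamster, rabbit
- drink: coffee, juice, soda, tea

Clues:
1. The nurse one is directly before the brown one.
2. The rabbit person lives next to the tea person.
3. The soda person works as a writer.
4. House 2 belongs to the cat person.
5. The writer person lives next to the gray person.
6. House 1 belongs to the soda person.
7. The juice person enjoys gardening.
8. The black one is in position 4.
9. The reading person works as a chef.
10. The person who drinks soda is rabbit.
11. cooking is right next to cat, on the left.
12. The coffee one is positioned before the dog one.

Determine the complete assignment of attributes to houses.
Solution:

House | Hobby | Job | Color | Pet | Drink
-----------------------------------------
  1   | cooking | writer | white | rabbit | soda
  2   | painting | nurse | gray | cat | tea
  3   | reading | chef | brown | hamster | coffee
  4   | gardening | pilot | black | dog | juice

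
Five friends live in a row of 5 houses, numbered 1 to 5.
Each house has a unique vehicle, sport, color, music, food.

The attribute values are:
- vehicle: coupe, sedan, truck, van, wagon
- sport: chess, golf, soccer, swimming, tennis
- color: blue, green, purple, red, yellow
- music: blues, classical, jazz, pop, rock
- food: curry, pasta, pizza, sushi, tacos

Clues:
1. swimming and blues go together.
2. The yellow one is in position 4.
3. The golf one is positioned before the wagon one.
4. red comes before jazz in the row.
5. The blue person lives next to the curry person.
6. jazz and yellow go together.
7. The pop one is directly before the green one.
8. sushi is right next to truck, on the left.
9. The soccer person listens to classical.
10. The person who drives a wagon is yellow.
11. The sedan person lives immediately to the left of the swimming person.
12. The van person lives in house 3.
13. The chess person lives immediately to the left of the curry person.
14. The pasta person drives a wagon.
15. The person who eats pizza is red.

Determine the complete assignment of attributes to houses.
Solution:

House | Vehicle | Sport | Color | Music | Food
----------------------------------------------
  1   | sedan | chess | blue | pop | sushi
  2   | truck | swimming | green | blues | curry
  3   | van | golf | red | rock | pizza
  4   | wagon | tennis | yellow | jazz | pasta
  5   | coupe | soccer | purple | classical | tacos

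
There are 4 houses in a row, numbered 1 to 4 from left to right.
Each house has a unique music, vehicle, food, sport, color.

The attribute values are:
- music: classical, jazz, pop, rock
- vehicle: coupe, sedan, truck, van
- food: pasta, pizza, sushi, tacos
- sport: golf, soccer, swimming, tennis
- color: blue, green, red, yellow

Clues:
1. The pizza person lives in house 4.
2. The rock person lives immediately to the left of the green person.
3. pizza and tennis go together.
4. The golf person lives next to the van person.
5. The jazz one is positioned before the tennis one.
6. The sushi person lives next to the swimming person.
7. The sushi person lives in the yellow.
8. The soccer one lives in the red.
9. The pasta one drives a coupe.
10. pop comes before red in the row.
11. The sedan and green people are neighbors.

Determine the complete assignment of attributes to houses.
Solution:

House | Music | Vehicle | Food | Sport | Color
----------------------------------------------
  1   | rock | sedan | sushi | golf | yellow
  2   | pop | van | tacos | swimming | green
  3   | jazz | coupe | pasta | soccer | red
  4   | classical | truck | pizza | tennis | blue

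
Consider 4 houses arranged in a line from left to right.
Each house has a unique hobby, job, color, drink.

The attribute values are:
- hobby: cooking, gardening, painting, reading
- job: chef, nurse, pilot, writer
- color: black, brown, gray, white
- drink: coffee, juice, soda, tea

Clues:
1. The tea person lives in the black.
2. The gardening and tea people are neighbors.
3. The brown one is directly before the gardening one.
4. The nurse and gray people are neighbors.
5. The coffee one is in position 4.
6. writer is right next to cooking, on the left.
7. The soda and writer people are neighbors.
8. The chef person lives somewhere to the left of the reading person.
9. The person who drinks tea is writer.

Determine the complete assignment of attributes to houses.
Solution:

House | Hobby | Job | Color | Drink
-----------------------------------
  1   | painting | nurse | brown | juice
  2   | gardening | chef | gray | soda
  3   | reading | writer | black | tea
  4   | cooking | pilot | white | coffee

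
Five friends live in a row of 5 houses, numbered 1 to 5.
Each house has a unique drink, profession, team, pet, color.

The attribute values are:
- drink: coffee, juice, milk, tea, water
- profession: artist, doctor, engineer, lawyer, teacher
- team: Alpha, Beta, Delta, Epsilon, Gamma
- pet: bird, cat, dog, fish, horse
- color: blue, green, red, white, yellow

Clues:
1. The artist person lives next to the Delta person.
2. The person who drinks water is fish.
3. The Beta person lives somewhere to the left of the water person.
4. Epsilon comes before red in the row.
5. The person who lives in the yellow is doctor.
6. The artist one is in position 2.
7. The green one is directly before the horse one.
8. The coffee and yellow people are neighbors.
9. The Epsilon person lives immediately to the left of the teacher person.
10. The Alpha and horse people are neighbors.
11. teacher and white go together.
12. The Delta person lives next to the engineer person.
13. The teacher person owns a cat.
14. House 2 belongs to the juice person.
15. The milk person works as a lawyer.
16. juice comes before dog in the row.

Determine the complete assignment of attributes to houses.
Solution:

House | Drink | Profession | Team | Pet | Color
-----------------------------------------------
  1   | milk | lawyer | Alpha | bird | green
  2   | juice | artist | Epsilon | horse | blue
  3   | tea | teacher | Delta | cat | white
  4   | coffee | engineer | Beta | dog | red
  5   | water | doctor | Gamma | fish | yellow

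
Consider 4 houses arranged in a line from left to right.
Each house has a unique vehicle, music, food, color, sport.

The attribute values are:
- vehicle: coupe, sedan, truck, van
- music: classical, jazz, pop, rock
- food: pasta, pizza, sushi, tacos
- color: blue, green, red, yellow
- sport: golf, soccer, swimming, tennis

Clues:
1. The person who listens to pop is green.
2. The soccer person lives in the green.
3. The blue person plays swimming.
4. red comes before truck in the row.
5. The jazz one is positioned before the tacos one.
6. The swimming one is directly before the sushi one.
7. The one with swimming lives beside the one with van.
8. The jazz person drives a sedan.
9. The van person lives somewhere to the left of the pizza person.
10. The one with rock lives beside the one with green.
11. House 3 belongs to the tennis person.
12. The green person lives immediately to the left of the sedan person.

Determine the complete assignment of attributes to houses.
Solution:

House | Vehicle | Music | Food | Color | Sport
----------------------------------------------
  1   | coupe | rock | pasta | blue | swimming
  2   | van | pop | sushi | green | soccer
  3   | sedan | jazz | pizza | red | tennis
  4   | truck | classical | tacos | yellow | golf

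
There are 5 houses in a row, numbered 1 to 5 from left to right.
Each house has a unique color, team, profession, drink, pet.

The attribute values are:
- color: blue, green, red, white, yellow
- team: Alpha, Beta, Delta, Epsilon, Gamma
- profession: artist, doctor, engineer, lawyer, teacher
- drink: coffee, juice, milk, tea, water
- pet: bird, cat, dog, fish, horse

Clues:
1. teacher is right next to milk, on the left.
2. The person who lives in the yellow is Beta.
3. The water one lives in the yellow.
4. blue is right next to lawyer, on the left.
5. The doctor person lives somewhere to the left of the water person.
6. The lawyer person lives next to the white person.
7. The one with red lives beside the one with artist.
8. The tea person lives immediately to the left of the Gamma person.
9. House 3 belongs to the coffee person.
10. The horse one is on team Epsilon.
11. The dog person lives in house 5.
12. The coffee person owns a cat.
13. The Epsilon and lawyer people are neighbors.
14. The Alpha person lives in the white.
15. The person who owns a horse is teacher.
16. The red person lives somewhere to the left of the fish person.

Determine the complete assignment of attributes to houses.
Solution:

House | Color | Team | Profession | Drink | Pet
-----------------------------------------------
  1   | blue | Epsilon | teacher | tea | horse
  2   | red | Gamma | lawyer | milk | bird
  3   | white | Alpha | artist | coffee | cat
  4   | green | Delta | doctor | juice | fish
  5   | yellow | Beta | engineer | water | dog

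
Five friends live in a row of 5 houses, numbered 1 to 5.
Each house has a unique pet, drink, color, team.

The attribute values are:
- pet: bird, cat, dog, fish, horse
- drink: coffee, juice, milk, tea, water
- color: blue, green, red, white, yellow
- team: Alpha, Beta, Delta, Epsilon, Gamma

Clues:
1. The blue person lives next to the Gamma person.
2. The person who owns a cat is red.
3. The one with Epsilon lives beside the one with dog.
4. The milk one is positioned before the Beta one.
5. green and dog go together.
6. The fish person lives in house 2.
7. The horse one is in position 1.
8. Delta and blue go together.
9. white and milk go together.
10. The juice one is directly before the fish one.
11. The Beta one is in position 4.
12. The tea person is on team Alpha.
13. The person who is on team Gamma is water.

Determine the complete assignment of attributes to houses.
Solution:

House | Pet | Drink | Color | Team
----------------------------------
  1   | horse | juice | blue | Delta
  2   | fish | water | yellow | Gamma
  3   | bird | milk | white | Epsilon
  4   | dog | coffee | green | Beta
  5   | cat | tea | red | Alpha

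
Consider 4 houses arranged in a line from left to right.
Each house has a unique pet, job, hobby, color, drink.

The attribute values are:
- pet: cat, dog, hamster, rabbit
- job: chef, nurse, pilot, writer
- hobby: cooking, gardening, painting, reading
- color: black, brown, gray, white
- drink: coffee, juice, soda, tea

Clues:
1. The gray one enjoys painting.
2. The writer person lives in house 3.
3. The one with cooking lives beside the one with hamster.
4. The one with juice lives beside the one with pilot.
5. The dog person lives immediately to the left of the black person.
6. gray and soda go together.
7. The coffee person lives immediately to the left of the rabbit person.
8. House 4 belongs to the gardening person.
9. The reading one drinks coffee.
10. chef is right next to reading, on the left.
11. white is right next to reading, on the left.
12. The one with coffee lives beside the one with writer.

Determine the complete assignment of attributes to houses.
Solution:

House | Pet | Job | Hobby | Color | Drink
-----------------------------------------
  1   | dog | chef | cooking | white | juice
  2   | hamster | pilot | reading | black | coffee
  3   | rabbit | writer | painting | gray | soda
  4   | cat | nurse | gardening | brown | tea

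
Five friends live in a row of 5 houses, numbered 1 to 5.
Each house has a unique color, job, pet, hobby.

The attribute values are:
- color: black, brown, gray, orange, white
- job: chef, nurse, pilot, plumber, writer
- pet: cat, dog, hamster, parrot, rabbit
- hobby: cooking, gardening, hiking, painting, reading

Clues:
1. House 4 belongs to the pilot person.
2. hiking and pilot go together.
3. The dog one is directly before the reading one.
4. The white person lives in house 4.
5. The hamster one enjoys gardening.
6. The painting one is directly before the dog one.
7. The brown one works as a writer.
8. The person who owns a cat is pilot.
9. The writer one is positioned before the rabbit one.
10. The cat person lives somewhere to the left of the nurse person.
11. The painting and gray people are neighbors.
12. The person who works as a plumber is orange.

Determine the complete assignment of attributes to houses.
Solution:

House | Color | Job | Pet | Hobby
---------------------------------
  1   | brown | writer | parrot | painting
  2   | gray | chef | dog | cooking
  3   | orange | plumber | rabbit | reading
  4   | white | pilot | cat | hiking
  5   | black | nurse | hamster | gardening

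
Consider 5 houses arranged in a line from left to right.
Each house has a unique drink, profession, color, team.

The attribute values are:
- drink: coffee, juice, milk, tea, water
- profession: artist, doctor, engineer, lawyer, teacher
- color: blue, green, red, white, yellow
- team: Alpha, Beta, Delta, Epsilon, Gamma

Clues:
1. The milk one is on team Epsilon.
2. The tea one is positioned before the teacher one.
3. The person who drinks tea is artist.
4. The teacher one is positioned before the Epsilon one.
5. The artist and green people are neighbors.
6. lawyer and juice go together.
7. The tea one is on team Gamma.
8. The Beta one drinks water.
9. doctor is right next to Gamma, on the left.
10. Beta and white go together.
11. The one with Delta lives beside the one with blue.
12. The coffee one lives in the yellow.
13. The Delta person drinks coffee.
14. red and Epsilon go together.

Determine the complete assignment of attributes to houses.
Solution:

House | Drink | Profession | Color | Team
-----------------------------------------
  1   | coffee | doctor | yellow | Delta
  2   | tea | artist | blue | Gamma
  3   | juice | lawyer | green | Alpha
  4   | water | teacher | white | Beta
  5   | milk | engineer | red | Epsilon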